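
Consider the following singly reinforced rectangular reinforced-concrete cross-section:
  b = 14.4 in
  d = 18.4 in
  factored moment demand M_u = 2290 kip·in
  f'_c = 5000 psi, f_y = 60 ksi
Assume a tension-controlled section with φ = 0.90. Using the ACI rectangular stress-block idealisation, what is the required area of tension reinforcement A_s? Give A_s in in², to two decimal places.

A_s ≈ 2.47 in²

M_n = M_u/φ = 2290/0.90 = 2544.44 kip·in.
From M_n = 0.85 f'_c a b (d − a/2):
a = d − √(d² − 2M_n/(0.85 f'_c b)) = 18.4 − √(18.4² − 2 × 2544.44/(0.85 × 5 × 14.4)) = 2.418 in.
A_s = 0.85 f'_c a b / f_y = 0.85 × 5 × 2.418 × 14.4 / 60 = 2.466 in².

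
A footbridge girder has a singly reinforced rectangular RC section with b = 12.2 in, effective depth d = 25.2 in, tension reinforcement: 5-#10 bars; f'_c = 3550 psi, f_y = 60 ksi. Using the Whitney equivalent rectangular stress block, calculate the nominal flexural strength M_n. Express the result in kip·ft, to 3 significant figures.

A_s = 5 × 1.27 = 6.35 in².
T = A_s f_y = 6.35 × 60 = 381 kips.
a = T/(0.85 f'_c b) = 381/(0.85 × 3.55 × 12.2) = 10.349 in.
M_n = T(d − a/2) = 381 × (25.2 − 5.1745) = 7629.7 kip·in = 7629.7/12 = 635.81 kip·ft.

M_n ≈ 636 kip·ft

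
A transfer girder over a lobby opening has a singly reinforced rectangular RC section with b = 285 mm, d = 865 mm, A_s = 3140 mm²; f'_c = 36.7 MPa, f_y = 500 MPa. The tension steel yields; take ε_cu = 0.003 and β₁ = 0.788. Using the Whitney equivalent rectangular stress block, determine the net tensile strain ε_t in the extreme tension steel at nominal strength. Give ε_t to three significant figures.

a = A_s f_y/(0.85 f'_c b) = 176.59 mm.
β₁ = 0.788, so c = a/β₁ = 176.59/0.788 = 224.10 mm.
From the linear strain diagram with ε_cu = 0.003: ε_t = 0.003 (d − c)/c = 0.003 × (865 − 224.10)/224.10 = 0.00858.
Since ε_t ≥ 0.005, the section is tension-controlled.

ε_t ≈ 0.00858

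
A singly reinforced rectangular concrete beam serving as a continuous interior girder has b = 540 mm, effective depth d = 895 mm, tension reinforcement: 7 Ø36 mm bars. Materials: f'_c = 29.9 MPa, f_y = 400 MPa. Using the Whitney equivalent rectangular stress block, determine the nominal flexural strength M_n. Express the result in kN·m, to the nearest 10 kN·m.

A_s = 7 × 1018 = 7126 mm².
T = A_s f_y = 7126 × 400 = 2850400 N = 2850.4 kN.
From C = T: a = T/(0.85 f'_c b) = 2850400/(0.85 × 29.9 × 540) = 207.69 mm.
M_n = T(d − a/2) = 2850.4 kN × (895 − 103.845) mm = 2255.11 kN·m.

M_n ≈ 2260 kN·m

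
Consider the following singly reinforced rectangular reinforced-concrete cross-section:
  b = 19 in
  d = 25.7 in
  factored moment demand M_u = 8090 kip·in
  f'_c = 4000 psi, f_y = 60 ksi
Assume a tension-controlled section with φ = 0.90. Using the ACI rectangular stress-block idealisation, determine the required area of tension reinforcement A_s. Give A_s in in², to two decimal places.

A_s ≈ 6.62 in²

M_n = M_u/φ = 8090/0.90 = 8988.89 kip·in.
From M_n = 0.85 f'_c a b (d − a/2):
a = d − √(d² − 2M_n/(0.85 f'_c b)) = 25.7 − √(25.7² − 2 × 8988.89/(0.85 × 4 × 19)) = 6.150 in.
A_s = 0.85 f'_c a b / f_y = 0.85 × 4 × 6.150 × 19 / 60 = 6.622 in².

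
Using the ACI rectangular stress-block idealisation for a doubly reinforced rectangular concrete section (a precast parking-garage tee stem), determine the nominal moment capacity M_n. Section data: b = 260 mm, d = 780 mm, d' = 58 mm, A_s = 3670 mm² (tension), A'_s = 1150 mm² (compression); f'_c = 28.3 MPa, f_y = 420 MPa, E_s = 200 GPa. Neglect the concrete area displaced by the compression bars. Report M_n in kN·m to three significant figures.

M_n ≈ 1080 kN·m

Assume both tension and compression steel yield.
Net tension couple steel: A_s − A'_s = 2520 mm².
a = (A_s − A'_s) f_y / (0.85 f'_c b) = 1058400/(0.85 × 28.3 × 260) = 169.23 mm.
c = a/β₁ = 169.23/0.848 = 199.56 mm; ε'_s = 0.003(c − d')/c = 0.0021 ≥ f_y/E_s = 0.0021, so compression steel does yield.
M_n = (A_s − A'_s) f_y (d − a/2) + A'_s f_y (d − d') = [1058400 × (780 − 84.615) + 483000 × (780 − 58)] × 10⁻⁶ = 736.00 + 348.73 = 1084.73 kN·m.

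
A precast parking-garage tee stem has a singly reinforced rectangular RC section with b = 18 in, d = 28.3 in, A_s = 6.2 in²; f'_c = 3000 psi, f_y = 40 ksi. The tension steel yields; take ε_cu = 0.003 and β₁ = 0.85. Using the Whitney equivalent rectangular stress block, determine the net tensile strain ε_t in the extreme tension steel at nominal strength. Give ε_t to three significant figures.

a = A_s f_y/(0.85 f'_c b) = 5.403 in.
β₁ = 0.85, so c = a/β₁ = 5.403/0.85 = 6.356 in.
From the linear strain diagram with ε_cu = 0.003: ε_t = 0.003 (d − c)/c = 0.003 × (28.3 − 6.356)/6.356 = 0.0104.
Since ε_t ≥ 0.005, the section is tension-controlled.

ε_t ≈ 0.0104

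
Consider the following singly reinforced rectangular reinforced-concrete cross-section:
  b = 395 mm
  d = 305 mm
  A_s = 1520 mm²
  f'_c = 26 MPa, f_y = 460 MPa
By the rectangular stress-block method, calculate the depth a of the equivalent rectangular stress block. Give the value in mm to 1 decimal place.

T = A_s f_y = 1520 × 460 = 699200 N = 699.2 kN.
Setting C = 0.85 f'_c a b equal to T: a = 699200/(0.85 × 26 × 395) = 80.1 mm.

a ≈ 80.1 mm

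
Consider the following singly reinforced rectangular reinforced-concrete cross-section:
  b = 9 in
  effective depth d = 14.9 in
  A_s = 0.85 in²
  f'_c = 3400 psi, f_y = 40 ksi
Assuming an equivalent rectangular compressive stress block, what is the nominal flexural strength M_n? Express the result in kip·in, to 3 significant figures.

T = A_s f_y = 0.85 × 40 = 34 kips.
a = T/(0.85 f'_c b) = 34/(0.85 × 3.4 × 9) = 1.307 in.
M_n = T(d − a/2) = 34 × (14.9 − 0.6535) = 484.4 kip·in.

M_n ≈ 484 kip·in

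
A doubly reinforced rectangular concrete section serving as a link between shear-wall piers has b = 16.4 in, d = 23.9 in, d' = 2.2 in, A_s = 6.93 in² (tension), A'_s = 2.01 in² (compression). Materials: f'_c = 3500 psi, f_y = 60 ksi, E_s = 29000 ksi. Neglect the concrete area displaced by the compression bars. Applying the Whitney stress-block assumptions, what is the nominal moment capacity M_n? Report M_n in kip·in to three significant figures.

M_n ≈ 8780 kip·in

Assume both steels yield.
a = (A_s − A'_s) f_y/(0.85 f'_c b) = (6.93 − 2.01) × 60/(0.85 × 3.5 × 16.4) = 6.050 in.
c = a/β₁ = 6.050/0.85 = 7.118 in; ε'_s = 0.003(c − d')/c = 0.0021 ≥ ε_y = 0.0021, so the compression steel yields.
M_n = (A_s − A'_s) f_y (d − a/2) + A'_s f_y (d − d') = 295.2 × (23.9 − 3.025) + 120.6 × (23.9 − 2.2) = 6162.3 + 2617.0 = 8779.3 kip·in.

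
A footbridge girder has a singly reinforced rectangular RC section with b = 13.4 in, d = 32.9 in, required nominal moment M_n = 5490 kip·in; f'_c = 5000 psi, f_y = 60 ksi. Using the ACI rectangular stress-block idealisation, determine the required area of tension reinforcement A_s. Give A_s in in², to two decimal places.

From M_n = 0.85 f'_c a b (d − a/2):
a = d − √(d² − 2M_n/(0.85 f'_c b)) = 32.9 − √(32.9² − 2 × 5490/(0.85 × 5 × 13.4)) = 3.074 in.
A_s = 0.85 f'_c a b / f_y = 0.85 × 5 × 3.074 × 13.4 / 60 = 2.918 in².

A_s ≈ 2.92 in²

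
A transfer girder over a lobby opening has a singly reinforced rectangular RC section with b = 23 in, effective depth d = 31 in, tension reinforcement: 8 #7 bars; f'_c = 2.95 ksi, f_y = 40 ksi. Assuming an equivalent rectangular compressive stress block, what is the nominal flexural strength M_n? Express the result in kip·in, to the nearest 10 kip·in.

A_s = 8 × 0.6 = 4.8 in².
T = A_s f_y = 4.8 × 40 = 192 kips.
a = T/(0.85 f'_c b) = 192/(0.85 × 2.95 × 23) = 3.329 in.
M_n = T(d − a/2) = 192 × (31 − 1.6645) = 5632.4 kip·in.

M_n ≈ 5630 kip·in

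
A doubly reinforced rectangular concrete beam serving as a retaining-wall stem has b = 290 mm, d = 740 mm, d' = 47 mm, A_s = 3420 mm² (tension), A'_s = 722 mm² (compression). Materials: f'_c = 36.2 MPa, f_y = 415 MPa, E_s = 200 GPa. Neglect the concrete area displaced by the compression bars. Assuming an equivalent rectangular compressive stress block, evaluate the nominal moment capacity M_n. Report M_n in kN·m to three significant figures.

M_n ≈ 966 kN·m

Assume both tension and compression steel yield.
Net tension couple steel: A_s − A'_s = 2698 mm².
a = (A_s − A'_s) f_y / (0.85 f'_c b) = 1119670/(0.85 × 36.2 × 290) = 125.48 mm.
c = a/β₁ = 125.48/0.791 = 158.63 mm; ε'_s = 0.003(c − d')/c = 0.0021 ≥ f_y/E_s = 0.0021, so compression steel does yield.
M_n = (A_s − A'_s) f_y (d − a/2) + A'_s f_y (d − d') = [1119670 × (740 − 62.74) + 299630 × (740 − 47)] × 10⁻⁶ = 758.31 + 207.64 = 965.95 kN·m.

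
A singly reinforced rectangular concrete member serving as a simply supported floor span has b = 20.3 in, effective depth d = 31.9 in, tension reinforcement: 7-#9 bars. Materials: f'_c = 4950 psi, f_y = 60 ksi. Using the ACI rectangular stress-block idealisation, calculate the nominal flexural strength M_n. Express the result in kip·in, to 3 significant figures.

M_n ≈ 12400 kip·in

A_s = 7 × 1 = 7 in².
T = A_s f_y = 7 × 60 = 420 kips.
a = T/(0.85 f'_c b) = 420/(0.85 × 4.95 × 20.3) = 4.917 in.
M_n = T(d − a/2) = 420 × (31.9 − 2.4585) = 12365.4 kip·in.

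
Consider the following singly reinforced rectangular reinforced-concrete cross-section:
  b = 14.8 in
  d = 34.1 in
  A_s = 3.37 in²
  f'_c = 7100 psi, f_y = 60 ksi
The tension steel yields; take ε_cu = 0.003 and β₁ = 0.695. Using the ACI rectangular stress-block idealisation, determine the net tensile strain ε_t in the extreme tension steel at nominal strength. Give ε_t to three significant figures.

ε_t ≈ 0.0284

a = A_s f_y/(0.85 f'_c b) = 2.264 in.
β₁ = 0.695, so c = a/β₁ = 2.264/0.695 = 3.258 in.
From the linear strain diagram with ε_cu = 0.003: ε_t = 0.003 (d − c)/c = 0.003 × (34.1 − 3.258)/3.258 = 0.0284.
Since ε_t ≥ 0.005, the section is tension-controlled.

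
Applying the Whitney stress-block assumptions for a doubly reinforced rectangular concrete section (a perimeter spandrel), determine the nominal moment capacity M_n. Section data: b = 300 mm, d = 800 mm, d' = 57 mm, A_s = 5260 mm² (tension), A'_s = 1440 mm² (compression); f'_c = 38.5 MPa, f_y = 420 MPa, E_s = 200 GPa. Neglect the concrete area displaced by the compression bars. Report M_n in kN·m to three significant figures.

Assume both tension and compression steel yield.
Net tension couple steel: A_s − A'_s = 3820 mm².
a = (A_s − A'_s) f_y / (0.85 f'_c b) = 1604400/(0.85 × 38.5 × 300) = 163.42 mm.
c = a/β₁ = 163.42/0.775 = 210.86 mm; ε'_s = 0.003(c − d')/c = 0.0022 ≥ f_y/E_s = 0.0021, so compression steel does yield.
M_n = (A_s − A'_s) f_y (d − a/2) + A'_s f_y (d − d') = [1604400 × (800 − 81.71) + 604800 × (800 − 57)] × 10⁻⁶ = 1152.42 + 449.37 = 1601.79 kN·m.

M_n ≈ 1600 kN·m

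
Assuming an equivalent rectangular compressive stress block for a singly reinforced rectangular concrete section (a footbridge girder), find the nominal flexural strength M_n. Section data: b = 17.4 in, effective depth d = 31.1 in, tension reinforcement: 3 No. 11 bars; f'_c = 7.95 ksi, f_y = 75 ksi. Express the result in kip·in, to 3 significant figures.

A_s = 3 × 1.56 = 4.68 in².
T = A_s f_y = 4.68 × 75 = 351 kips.
a = T/(0.85 f'_c b) = 351/(0.85 × 7.95 × 17.4) = 2.985 in.
M_n = T(d − a/2) = 351 × (31.1 − 1.4925) = 10392.2 kip·in.

M_n ≈ 10400 kip·in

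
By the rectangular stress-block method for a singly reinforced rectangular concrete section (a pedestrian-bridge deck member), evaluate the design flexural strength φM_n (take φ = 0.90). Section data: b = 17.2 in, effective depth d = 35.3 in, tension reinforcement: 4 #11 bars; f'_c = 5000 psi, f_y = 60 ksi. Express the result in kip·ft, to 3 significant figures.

A_s = 4 × 1.56 = 6.24 in².
T = A_s f_y = 6.24 × 60 = 374.4 kips.
a = T/(0.85 f'_c b) = 374.4/(0.85 × 5 × 17.2) = 5.122 in.
M_n = T(d − a/2) = 374.4 × (35.3 − 2.561) = 12257.5 kip·in = 12257.5/12 = 1021.46 kip·ft.
φM_n = 0.90 × 1021.46 = 919.31 kip·ft.

φM_n ≈ 919 kip·ft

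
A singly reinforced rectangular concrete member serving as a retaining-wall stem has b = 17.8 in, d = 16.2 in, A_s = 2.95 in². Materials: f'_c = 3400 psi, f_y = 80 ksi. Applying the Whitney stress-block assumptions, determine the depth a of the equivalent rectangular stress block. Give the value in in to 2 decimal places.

T = A_s f_y = 2.95 × 80 = 236 kips.
a = T/(0.85 f'_c b) = 236/(0.85 × 3.4 × 17.8) = 4.59 in.

a ≈ 4.59 in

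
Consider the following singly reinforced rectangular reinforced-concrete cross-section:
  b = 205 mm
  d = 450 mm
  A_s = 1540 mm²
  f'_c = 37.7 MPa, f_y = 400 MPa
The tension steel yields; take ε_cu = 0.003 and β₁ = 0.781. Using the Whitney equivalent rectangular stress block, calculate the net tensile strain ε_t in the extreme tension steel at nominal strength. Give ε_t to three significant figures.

ε_t ≈ 0.00824

a = A_s f_y/(0.85 f'_c b) = 93.77 mm.
β₁ = 0.781, so c = a/β₁ = 93.77/0.781 = 120.06 mm.
From the linear strain diagram with ε_cu = 0.003: ε_t = 0.003 (d − c)/c = 0.003 × (450 − 120.06)/120.06 = 0.00824.
Since ε_t ≥ 0.005, the section is tension-controlled.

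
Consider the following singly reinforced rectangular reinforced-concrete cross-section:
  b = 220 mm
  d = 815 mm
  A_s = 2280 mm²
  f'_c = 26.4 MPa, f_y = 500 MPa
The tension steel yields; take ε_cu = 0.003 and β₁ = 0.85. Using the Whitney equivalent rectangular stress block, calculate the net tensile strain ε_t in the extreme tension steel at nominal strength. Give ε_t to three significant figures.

ε_t ≈ 0.00600

a = A_s f_y/(0.85 f'_c b) = 230.92 mm.
β₁ = 0.85, so c = a/β₁ = 230.92/0.85 = 271.67 mm.
From the linear strain diagram with ε_cu = 0.003: ε_t = 0.003 (d − c)/c = 0.003 × (815 − 271.67)/271.67 = 0.00600.
Since ε_t ≥ 0.005, the section is tension-controlled.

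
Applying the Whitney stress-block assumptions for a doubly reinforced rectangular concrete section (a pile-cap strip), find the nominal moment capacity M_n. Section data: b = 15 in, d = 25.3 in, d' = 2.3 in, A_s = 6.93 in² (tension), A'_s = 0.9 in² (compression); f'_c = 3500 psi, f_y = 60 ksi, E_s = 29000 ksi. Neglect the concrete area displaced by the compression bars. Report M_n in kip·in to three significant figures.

M_n ≈ 8930 kip·in

Assume both steels yield.
a = (A_s − A'_s) f_y/(0.85 f'_c b) = (6.93 − 0.9) × 60/(0.85 × 3.5 × 15) = 8.108 in.
c = a/β₁ = 8.108/0.85 = 9.539 in; ε'_s = 0.003(c − d')/c = 0.0023 ≥ ε_y = 0.0021, so the compression steel yields.
M_n = (A_s − A'_s) f_y (d − a/2) + A'_s f_y (d − d') = 361.8 × (25.3 − 4.054) + 54 × (25.3 − 2.3) = 7686.8 + 1242.0 = 8928.8 kip·in.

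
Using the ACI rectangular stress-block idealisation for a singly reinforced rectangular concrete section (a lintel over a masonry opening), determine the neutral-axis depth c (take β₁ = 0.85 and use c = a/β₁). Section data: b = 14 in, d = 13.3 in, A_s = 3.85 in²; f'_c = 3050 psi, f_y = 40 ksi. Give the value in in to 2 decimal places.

T = A_s f_y = 3.85 × 40 = 154 kips.
a = T/(0.85 f'_c b) = 154/(0.85 × 3.05 × 14) = 4.2430 in.
With β₁ = 0.85, c = a/β₁ = 4.2430/0.85 = 4.99 in.

c ≈ 4.99 in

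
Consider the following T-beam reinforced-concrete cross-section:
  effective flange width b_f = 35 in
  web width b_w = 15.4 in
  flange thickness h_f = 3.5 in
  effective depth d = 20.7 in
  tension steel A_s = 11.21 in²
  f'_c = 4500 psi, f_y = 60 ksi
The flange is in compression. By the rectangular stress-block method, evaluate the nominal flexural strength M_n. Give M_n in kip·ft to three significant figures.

Tension: T = A_s f_y = 11.21 × 60 = 672.6 kips.
Try a within the flange: a = T/(0.85 f'_c b_f) = 672.6/(0.85 × 4.5 × 35) = 5.024 in.
a = 5.024 > h_f = 3.5 in: the block extends into the web. Split into flange-overhang and web parts.
C_f = 0.85 f'_c (b_f − b_w) h_f = 0.85 × 4.5 × (35 − 15.4) × 3.5 = 262.4 kips.
Remaining web compression depth: a_w = (T − C_f)/(0.85 f'_c b_w) = (672.6 − 262.4)/(0.85 × 4.5 × 15.4) = 6.964 in.
M_n = C_f(d − h_f/2) + (T − C_f)(d − a_w/2) = 262.4 × (20.7 − 1.75) + 410.2 × (20.7 − 3.482) = 4972.5 + 7062.8 = 12035.3 kip·in.
M_n = 12035.3/12 = 1002.94 kip·ft.

M_n ≈ 1000 kip·ft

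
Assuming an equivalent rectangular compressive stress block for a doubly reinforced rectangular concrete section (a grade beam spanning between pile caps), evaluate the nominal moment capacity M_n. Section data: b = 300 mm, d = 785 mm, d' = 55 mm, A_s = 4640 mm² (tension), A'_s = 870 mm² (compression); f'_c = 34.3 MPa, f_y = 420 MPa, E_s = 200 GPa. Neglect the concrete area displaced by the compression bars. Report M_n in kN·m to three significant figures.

M_n ≈ 1370 kN·m

Assume both tension and compression steel yield.
Net tension couple steel: A_s − A'_s = 3770 mm².
a = (A_s − A'_s) f_y / (0.85 f'_c b) = 1583400/(0.85 × 34.3 × 300) = 181.03 mm.
c = a/β₁ = 181.03/0.805 = 224.88 mm; ε'_s = 0.003(c − d')/c = 0.0023 ≥ f_y/E_s = 0.0021, so compression steel does yield.
M_n = (A_s − A'_s) f_y (d − a/2) + A'_s f_y (d − d') = [1583400 × (785 − 90.515) + 365400 × (785 − 55)] × 10⁻⁶ = 1099.65 + 266.74 = 1366.39 kN·m.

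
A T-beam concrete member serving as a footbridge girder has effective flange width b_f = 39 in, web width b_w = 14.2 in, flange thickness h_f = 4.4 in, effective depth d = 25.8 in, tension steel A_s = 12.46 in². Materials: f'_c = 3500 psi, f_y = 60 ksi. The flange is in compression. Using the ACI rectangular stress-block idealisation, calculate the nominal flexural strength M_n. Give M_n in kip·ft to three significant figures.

Tension: T = A_s f_y = 12.46 × 60 = 747.6 kips.
Try a within the flange: a = T/(0.85 f'_c b_f) = 747.6/(0.85 × 3.5 × 39) = 6.443 in.
a = 6.443 > h_f = 4.4 in: the block extends into the web. Split into flange-overhang and web parts.
C_f = 0.85 f'_c (b_f − b_w) h_f = 0.85 × 3.5 × (39 − 14.2) × 4.4 = 324.6 kips.
Remaining web compression depth: a_w = (T − C_f)/(0.85 f'_c b_w) = (747.6 − 324.6)/(0.85 × 3.5 × 14.2) = 10.013 in.
M_n = C_f(d − h_f/2) + (T − C_f)(d − a_w/2) = 324.6 × (25.8 − 2.2) + 423 × (25.8 − 5.0065) = 7660.6 + 8795.7 = 16456.3 kip·in.
M_n = 16456.3/12 = 1371.36 kip·ft.

M_n ≈ 1370 kip·ft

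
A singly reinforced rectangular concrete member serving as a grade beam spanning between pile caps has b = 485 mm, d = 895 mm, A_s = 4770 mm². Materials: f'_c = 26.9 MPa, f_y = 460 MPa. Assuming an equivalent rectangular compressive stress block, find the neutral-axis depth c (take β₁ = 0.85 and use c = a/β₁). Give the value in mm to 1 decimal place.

c ≈ 232.8 mm

T = A_s f_y = 4770 × 460 = 2194200 N = 2194.2 kN.
Setting C = 0.85 f'_c a b equal to T: a = 2194200/(0.85 × 26.9 × 485) = 197.862 mm.
With β₁ = 0.85, c = a/β₁ = 197.862/0.85 = 232.8 mm.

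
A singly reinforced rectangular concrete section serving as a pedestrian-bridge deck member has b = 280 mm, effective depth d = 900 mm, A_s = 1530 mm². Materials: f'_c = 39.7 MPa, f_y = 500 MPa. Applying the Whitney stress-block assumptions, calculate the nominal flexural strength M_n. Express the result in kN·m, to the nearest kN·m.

M_n ≈ 658 kN·m

T = A_s f_y = 1530 × 500 = 765000 N = 765 kN.
From C = T: a = T/(0.85 f'_c b) = 765000/(0.85 × 39.7 × 280) = 80.96 mm.
M_n = T(d − a/2) = 765 kN × (900 − 40.48) mm = 657.53 kN·m.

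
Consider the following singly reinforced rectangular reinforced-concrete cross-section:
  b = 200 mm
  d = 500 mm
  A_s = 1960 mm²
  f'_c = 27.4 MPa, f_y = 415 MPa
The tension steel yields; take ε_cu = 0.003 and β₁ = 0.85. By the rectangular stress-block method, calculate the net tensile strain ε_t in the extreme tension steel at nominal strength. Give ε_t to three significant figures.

ε_t ≈ 0.00430

a = A_s f_y/(0.85 f'_c b) = 174.62 mm.
β₁ = 0.85, so c = a/β₁ = 174.62/0.85 = 205.44 mm.
From the linear strain diagram with ε_cu = 0.003: ε_t = 0.003 (d − c)/c = 0.003 × (500 − 205.44)/205.44 = 0.00430.
ε_t is between 0.004 and 0.005 — transition zone.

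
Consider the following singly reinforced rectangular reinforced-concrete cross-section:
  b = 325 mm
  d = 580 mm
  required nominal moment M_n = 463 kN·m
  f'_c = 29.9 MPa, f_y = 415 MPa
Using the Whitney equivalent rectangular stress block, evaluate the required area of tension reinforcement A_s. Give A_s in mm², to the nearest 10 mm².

A_s ≈ 2120 mm²

With M_n = 0.85 f'_c a b (d − a/2), solve the quadratic for a:
a = d − √(d² − 2M_n/(0.85 f'_c b)) = 580 − √(580² − 2 × 463×10⁶/(0.85 × 29.9 × 325)) = 106.41 mm.
A_s = 0.85 f'_c a b / f_y = 0.85 × 29.9 × 106.41 × 325 / 415 = 2117.9 mm².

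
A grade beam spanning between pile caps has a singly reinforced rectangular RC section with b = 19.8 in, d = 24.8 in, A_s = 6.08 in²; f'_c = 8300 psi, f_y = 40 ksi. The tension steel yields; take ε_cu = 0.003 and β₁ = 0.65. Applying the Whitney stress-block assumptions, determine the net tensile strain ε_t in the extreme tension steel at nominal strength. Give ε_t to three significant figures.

a = A_s f_y/(0.85 f'_c b) = 1.741 in.
β₁ = 0.65, so c = a/β₁ = 1.741/0.65 = 2.678 in.
From the linear strain diagram with ε_cu = 0.003: ε_t = 0.003 (d − c)/c = 0.003 × (24.8 − 2.678)/2.678 = 0.0248.
Since ε_t ≥ 0.005, the section is tension-controlled.

ε_t ≈ 0.0248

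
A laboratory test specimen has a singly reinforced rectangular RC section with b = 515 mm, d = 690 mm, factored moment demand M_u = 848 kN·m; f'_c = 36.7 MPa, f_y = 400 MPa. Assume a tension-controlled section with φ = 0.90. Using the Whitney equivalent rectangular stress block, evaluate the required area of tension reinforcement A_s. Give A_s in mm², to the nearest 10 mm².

M_n = M_u/φ = 848/0.90 = 942.222 kN·m.
With M_n = 0.85 f'_c a b (d − a/2), solve the quadratic for a:
a = d − √(d² − 2M_n/(0.85 f'_c b)) = 690 − √(690² − 2 × 942.222×10⁶/(0.85 × 36.7 × 515)) = 91.00 mm.
A_s = 0.85 f'_c a b / f_y = 0.85 × 36.7 × 91.00 × 515 / 400 = 3654.9 mm².

A_s ≈ 3650 mm²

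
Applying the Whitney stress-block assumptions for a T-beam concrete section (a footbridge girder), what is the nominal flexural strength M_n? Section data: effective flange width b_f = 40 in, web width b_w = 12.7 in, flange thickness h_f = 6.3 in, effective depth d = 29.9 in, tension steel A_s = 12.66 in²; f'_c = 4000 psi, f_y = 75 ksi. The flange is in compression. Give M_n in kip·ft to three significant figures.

M_n ≈ 2080 kip·ft

Tension: T = A_s f_y = 12.66 × 75 = 949.5 kips.
Try a within the flange: a = T/(0.85 f'_c b_f) = 949.5/(0.85 × 4 × 40) = 6.982 in.
a = 6.982 > h_f = 6.3 in: the block extends into the web. Split into flange-overhang and web parts.
C_f = 0.85 f'_c (b_f − b_w) h_f = 0.85 × 4 × (40 − 12.7) × 6.3 = 584.8 kips.
Remaining web compression depth: a_w = (T − C_f)/(0.85 f'_c b_w) = (949.5 − 584.8)/(0.85 × 4 × 12.7) = 8.446 in.
M_n = C_f(d − h_f/2) + (T − C_f)(d − a_w/2) = 584.8 × (29.9 − 3.15) + 364.7 × (29.9 − 4.223) = 15643.4 + 9364.4 = 25007.8 kip·in.
M_n = 25007.8/12 = 2083.98 kip·ft.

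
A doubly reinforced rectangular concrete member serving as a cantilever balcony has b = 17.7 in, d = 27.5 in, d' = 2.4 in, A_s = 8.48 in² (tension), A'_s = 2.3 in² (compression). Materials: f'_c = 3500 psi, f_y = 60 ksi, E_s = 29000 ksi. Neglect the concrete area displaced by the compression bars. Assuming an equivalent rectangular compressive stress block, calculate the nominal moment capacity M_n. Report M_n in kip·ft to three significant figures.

M_n ≈ 1030 kip·ft

Assume both steels yield.
a = (A_s − A'_s) f_y/(0.85 f'_c b) = (8.48 − 2.3) × 60/(0.85 × 3.5 × 17.7) = 7.042 in.
c = a/β₁ = 7.042/0.85 = 8.285 in; ε'_s = 0.003(c − d')/c = 0.0021 ≥ ε_y = 0.0021, so the compression steel yields.
M_n = (A_s − A'_s) f_y (d − a/2) + A'_s f_y (d − d') = 370.8 × (27.5 − 3.521) + 138 × (27.5 − 2.4) = 8891.4 + 3463.8 = 12355.2 kip·in = 12355.2/12 = 1029.60 kip·ft.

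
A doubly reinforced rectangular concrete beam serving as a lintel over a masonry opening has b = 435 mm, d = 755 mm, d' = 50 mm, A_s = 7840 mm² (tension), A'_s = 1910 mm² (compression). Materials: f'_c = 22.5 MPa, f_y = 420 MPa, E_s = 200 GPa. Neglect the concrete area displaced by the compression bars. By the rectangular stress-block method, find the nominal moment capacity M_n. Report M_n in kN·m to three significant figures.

Assume both tension and compression steel yield.
Net tension couple steel: A_s − A'_s = 5930 mm².
a = (A_s − A'_s) f_y / (0.85 f'_c b) = 2490600/(0.85 × 22.5 × 435) = 299.37 mm.
c = a/β₁ = 299.37/0.85 = 352.20 mm; ε'_s = 0.003(c − d')/c = 0.0026 ≥ f_y/E_s = 0.0021, so compression steel does yield.
M_n = (A_s − A'_s) f_y (d − a/2) + A'_s f_y (d − d') = [2490600 × (755 − 149.685) + 802200 × (755 − 50)] × 10⁻⁶ = 1507.60 + 565.55 = 2073.15 kN·m.

M_n ≈ 2070 kN·m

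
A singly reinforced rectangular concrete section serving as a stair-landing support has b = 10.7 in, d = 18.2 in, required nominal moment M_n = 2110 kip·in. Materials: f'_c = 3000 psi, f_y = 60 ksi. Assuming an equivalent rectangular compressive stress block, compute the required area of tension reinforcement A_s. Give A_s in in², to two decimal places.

A_s ≈ 2.23 in²

From M_n = 0.85 f'_c a b (d − a/2):
a = d − √(d² − 2M_n/(0.85 f'_c b)) = 18.2 − √(18.2² − 2 × 2110/(0.85 × 3 × 10.7)) = 4.912 in.
A_s = 0.85 f'_c a b / f_y = 0.85 × 3 × 4.912 × 10.7 / 60 = 2.234 in².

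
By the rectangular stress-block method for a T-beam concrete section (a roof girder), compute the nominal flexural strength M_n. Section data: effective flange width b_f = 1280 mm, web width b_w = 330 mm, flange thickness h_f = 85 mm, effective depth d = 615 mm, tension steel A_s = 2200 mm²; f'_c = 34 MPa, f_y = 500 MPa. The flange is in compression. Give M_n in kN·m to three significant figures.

Tension: T = A_s f_y = 2200 × 500 = 1100000 N.
Try a within the flange: a = T/(0.85 f'_c b_f) = 1100000/(0.85 × 34 × 1280) = 29.74 mm.
Since a = 29.74 ≤ h_f = 85 mm, the stress block lies entirely in the flange; analyse as a rectangular beam of width b_f.
M_n = T(d − a/2) = 1100000 × (615 − 14.87) = 660.14 × 10⁶ N·mm.
M_n = 660.14 kN·m.

M_n ≈ 660 kN·m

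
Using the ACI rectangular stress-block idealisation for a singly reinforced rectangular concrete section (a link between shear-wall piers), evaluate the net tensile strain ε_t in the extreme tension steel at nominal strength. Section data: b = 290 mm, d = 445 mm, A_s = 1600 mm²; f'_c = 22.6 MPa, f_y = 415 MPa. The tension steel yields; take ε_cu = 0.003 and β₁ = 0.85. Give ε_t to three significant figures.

a = A_s f_y/(0.85 f'_c b) = 119.19 mm.
β₁ = 0.85, so c = a/β₁ = 119.19/0.85 = 140.22 mm.
From the linear strain diagram with ε_cu = 0.003: ε_t = 0.003 (d − c)/c = 0.003 × (445 − 140.22)/140.22 = 0.00652.
Since ε_t ≥ 0.005, the section is tension-controlled.

ε_t ≈ 0.00652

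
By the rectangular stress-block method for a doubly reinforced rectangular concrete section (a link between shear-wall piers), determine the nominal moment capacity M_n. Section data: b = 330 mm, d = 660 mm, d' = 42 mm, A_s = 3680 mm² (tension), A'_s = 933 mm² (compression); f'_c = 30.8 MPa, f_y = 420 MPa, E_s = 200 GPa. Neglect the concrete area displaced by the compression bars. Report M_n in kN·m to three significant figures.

M_n ≈ 927 kN·m

Assume both tension and compression steel yield.
Net tension couple steel: A_s − A'_s = 2747 mm².
a = (A_s − A'_s) f_y / (0.85 f'_c b) = 1153740/(0.85 × 30.8 × 330) = 133.54 mm.
c = a/β₁ = 133.54/0.83 = 160.89 mm; ε'_s = 0.003(c − d')/c = 0.0022 ≥ f_y/E_s = 0.0021, so compression steel does yield.
M_n = (A_s − A'_s) f_y (d − a/2) + A'_s f_y (d − d') = [1153740 × (660 − 66.77) + 391860 × (660 − 42)] × 10⁻⁶ = 684.43 + 242.17 = 926.60 kN·m.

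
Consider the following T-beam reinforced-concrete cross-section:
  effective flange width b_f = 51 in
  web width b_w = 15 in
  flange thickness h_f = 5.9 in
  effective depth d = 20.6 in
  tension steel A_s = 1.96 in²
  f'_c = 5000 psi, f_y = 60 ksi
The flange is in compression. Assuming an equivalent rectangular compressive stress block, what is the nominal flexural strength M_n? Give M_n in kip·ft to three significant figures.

M_n ≈ 199 kip·ft

Tension: T = A_s f_y = 1.96 × 60 = 117.6 kips.
Try a within the flange: a = T/(0.85 f'_c b_f) = 117.6/(0.85 × 5 × 51) = 0.543 in.
Since a = 0.543 ≤ h_f = 5.9 in, the stress block lies entirely in the flange; analyse as a rectangular beam of width b_f.
M_n = T(d − a/2) = 117.6 × (20.6 − 0.2715) = 2390.6 kip·in.
M_n = 2390.6/12 = 199.22 kip·ft.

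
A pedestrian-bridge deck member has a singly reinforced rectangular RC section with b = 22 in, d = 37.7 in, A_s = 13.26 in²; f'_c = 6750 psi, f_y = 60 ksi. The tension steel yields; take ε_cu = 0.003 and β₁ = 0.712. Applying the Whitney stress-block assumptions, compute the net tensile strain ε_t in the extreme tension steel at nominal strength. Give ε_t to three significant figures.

ε_t ≈ 0.00978

a = A_s f_y/(0.85 f'_c b) = 6.303 in.
β₁ = 0.712, so c = a/β₁ = 6.303/0.712 = 8.853 in.
From the linear strain diagram with ε_cu = 0.003: ε_t = 0.003 (d − c)/c = 0.003 × (37.7 − 8.853)/8.853 = 0.00978.
Since ε_t ≥ 0.005, the section is tension-controlled.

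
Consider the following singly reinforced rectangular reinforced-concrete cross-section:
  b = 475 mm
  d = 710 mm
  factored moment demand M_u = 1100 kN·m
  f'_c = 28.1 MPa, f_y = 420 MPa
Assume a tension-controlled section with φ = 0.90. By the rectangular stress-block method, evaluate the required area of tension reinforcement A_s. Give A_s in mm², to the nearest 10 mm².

A_s ≈ 4670 mm²

M_n = M_u/φ = 1100/0.90 = 1222.22 kN·m.
With M_n = 0.85 f'_c a b (d − a/2), solve the quadratic for a:
a = d − √(d² − 2M_n/(0.85 f'_c b)) = 710 − √(710² − 2 × 1222.22×10⁶/(0.85 × 28.1 × 475)) = 172.74 mm.
A_s = 0.85 f'_c a b / f_y = 0.85 × 28.1 × 172.74 × 475 / 420 = 4666.2 mm².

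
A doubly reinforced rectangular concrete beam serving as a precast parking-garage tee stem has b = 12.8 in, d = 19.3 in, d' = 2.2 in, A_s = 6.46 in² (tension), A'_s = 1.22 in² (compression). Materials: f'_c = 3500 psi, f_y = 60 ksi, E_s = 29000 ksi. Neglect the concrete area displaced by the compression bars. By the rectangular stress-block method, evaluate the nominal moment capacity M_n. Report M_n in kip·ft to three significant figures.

M_n ≈ 502 kip·ft

Assume both steels yield.
a = (A_s − A'_s) f_y/(0.85 f'_c b) = (6.46 − 1.22) × 60/(0.85 × 3.5 × 12.8) = 8.256 in.
c = a/β₁ = 8.256/0.85 = 9.713 in; ε'_s = 0.003(c − d')/c = 0.0023 ≥ ε_y = 0.0021, so the compression steel yields.
M_n = (A_s − A'_s) f_y (d − a/2) + A'_s f_y (d − d') = 314.4 × (19.3 − 4.128) + 73.2 × (19.3 − 2.2) = 4770.1 + 1251.7 = 6021.8 kip·in = 6021.8/12 = 501.82 kip·ft.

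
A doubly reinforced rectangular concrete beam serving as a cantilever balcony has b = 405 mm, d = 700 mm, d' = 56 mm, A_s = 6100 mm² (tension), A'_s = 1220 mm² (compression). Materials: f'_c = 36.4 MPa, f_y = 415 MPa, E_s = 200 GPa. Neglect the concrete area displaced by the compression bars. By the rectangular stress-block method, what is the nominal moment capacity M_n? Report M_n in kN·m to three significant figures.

M_n ≈ 1580 kN·m

Assume both tension and compression steel yield.
Net tension couple steel: A_s − A'_s = 4880 mm².
a = (A_s − A'_s) f_y / (0.85 f'_c b) = 2025200/(0.85 × 36.4 × 405) = 161.62 mm.
c = a/β₁ = 161.62/0.79 = 204.58 mm; ε'_s = 0.003(c − d')/c = 0.0022 ≥ f_y/E_s = 0.0021, so compression steel does yield.
M_n = (A_s − A'_s) f_y (d − a/2) + A'_s f_y (d − d') = [2025200 × (700 − 80.81) + 506300 × (700 − 56)] × 10⁻⁶ = 1253.98 + 326.06 = 1580.04 kN·m.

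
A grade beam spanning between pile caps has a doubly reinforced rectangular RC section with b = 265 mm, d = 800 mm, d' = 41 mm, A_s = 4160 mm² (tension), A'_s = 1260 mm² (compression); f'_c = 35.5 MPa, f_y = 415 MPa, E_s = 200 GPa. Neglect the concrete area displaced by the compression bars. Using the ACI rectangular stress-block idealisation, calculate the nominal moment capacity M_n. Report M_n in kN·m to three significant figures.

Assume both tension and compression steel yield.
Net tension couple steel: A_s − A'_s = 2900 mm².
a = (A_s − A'_s) f_y / (0.85 f'_c b) = 1203500/(0.85 × 35.5 × 265) = 150.51 mm.
c = a/β₁ = 150.51/0.796 = 189.08 mm; ε'_s = 0.003(c − d')/c = 0.0023 ≥ f_y/E_s = 0.0021, so compression steel does yield.
M_n = (A_s − A'_s) f_y (d − a/2) + A'_s f_y (d − d') = [1203500 × (800 − 75.255) + 522900 × (800 − 41)] × 10⁻⁶ = 872.23 + 396.88 = 1269.11 kN·m.

M_n ≈ 1270 kN·m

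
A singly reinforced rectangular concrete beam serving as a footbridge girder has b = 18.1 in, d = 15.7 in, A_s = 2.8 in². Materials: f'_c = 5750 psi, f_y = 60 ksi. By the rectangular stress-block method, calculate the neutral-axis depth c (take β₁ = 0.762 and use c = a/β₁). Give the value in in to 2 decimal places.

T = A_s f_y = 2.8 × 60 = 168 kips.
a = T/(0.85 f'_c b) = 168/(0.85 × 5.75 × 18.1) = 1.8991 in.
With β₁ = 0.762, c = a/β₁ = 1.8991/0.762 = 2.49 in.

c ≈ 2.49 in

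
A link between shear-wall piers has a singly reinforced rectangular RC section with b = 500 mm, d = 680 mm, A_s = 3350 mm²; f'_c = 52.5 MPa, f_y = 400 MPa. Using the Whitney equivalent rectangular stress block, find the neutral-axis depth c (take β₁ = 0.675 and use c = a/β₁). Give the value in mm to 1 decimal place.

T = A_s f_y = 3350 × 400 = 1340000 N = 1340 kN.
Setting C = 0.85 f'_c a b equal to T: a = 1340000/(0.85 × 52.5 × 500) = 60.056 mm.
With β₁ = 0.675, c = a/β₁ = 60.056/0.675 = 89.0 mm.

c ≈ 89.0 mm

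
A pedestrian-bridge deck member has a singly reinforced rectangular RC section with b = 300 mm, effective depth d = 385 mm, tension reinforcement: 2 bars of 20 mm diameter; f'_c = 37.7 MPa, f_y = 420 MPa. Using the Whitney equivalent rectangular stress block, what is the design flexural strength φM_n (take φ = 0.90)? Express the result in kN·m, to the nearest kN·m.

A_s = 2 × 314 = 628 mm².
T = A_s f_y = 628 × 420 = 263760 N = 263.76 kN.
From C = T: a = T/(0.85 f'_c b) = 263760/(0.85 × 37.7 × 300) = 27.44 mm.
M_n = T(d − a/2) = 263.76 kN × (385 − 13.72) mm = 97.93 kN·m.
φM_n = 0.90 × 97.93 = 88.14 kN·m.

φM_n ≈ 88 kN·m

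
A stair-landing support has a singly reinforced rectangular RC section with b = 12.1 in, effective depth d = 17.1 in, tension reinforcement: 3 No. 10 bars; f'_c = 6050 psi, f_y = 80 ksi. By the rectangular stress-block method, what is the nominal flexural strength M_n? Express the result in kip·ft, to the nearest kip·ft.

A_s = 3 × 1.27 = 3.81 in².
T = A_s f_y = 3.81 × 80 = 304.8 kips.
a = T/(0.85 f'_c b) = 304.8/(0.85 × 6.05 × 12.1) = 4.898 in.
M_n = T(d − a/2) = 304.8 × (17.1 − 2.449) = 4465.6 kip·in = 4465.6/12 = 372.13 kip·ft.

M_n ≈ 372 kip·ft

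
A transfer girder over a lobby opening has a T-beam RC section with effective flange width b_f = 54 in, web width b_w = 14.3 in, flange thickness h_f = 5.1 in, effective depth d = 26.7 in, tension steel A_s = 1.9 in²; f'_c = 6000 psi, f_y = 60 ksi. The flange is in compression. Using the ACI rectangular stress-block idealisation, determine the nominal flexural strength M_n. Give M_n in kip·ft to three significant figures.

M_n ≈ 252 kip·ft

Tension: T = A_s f_y = 1.9 × 60 = 114 kips.
Try a within the flange: a = T/(0.85 f'_c b_f) = 114/(0.85 × 6 × 54) = 0.414 in.
Since a = 0.414 ≤ h_f = 5.1 in, the stress block lies entirely in the flange; analyse as a rectangular beam of width b_f.
M_n = T(d − a/2) = 114 × (26.7 − 0.207) = 3020.2 kip·in.
M_n = 3020.2/12 = 251.68 kip·ft.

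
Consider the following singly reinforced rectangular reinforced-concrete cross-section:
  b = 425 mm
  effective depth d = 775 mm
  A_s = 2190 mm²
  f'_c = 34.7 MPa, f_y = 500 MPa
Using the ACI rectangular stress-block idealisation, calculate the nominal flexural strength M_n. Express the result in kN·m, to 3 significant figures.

T = A_s f_y = 2190 × 500 = 1095000 N = 1095 kN.
From C = T: a = T/(0.85 f'_c b) = 1095000/(0.85 × 34.7 × 425) = 87.35 mm.
M_n = T(d − a/2) = 1095 kN × (775 − 43.675) mm = 800.80 kN·m.

M_n ≈ 801 kN·m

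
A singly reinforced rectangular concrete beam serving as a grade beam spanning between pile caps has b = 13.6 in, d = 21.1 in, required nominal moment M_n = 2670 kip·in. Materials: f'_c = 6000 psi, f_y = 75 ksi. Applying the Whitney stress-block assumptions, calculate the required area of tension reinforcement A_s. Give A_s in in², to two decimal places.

A_s ≈ 1.77 in²

From M_n = 0.85 f'_c a b (d − a/2):
a = d − √(d² − 2M_n/(0.85 f'_c b)) = 21.1 − √(21.1² − 2 × 2670/(0.85 × 6 × 13.6)) = 1.911 in.
A_s = 0.85 f'_c a b / f_y = 0.85 × 6 × 1.911 × 13.6 / 75 = 1.767 in².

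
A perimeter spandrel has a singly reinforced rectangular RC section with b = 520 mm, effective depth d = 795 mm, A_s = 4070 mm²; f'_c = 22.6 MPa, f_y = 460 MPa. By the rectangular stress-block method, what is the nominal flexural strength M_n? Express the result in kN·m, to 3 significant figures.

T = A_s f_y = 4070 × 460 = 1872200 N = 1872.2 kN.
From C = T: a = T/(0.85 f'_c b) = 1872200/(0.85 × 22.6 × 520) = 187.42 mm.
M_n = T(d − a/2) = 1872.2 kN × (795 − 93.71) mm = 1312.96 kN·m.

M_n ≈ 1310 kN·m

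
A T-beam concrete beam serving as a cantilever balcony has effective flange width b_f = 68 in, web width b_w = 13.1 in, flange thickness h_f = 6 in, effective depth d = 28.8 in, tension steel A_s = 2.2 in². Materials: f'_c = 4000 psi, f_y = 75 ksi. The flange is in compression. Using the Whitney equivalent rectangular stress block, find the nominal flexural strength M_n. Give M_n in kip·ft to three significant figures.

M_n ≈ 391 kip·ft

Tension: T = A_s f_y = 2.2 × 75 = 165 kips.
Try a within the flange: a = T/(0.85 f'_c b_f) = 165/(0.85 × 4 × 68) = 0.714 in.
Since a = 0.714 ≤ h_f = 6 in, the stress block lies entirely in the flange; analyse as a rectangular beam of width b_f.
M_n = T(d − a/2) = 165 × (28.8 − 0.357) = 4693.1 kip·in.
M_n = 4693.1/12 = 391.09 kip·ft.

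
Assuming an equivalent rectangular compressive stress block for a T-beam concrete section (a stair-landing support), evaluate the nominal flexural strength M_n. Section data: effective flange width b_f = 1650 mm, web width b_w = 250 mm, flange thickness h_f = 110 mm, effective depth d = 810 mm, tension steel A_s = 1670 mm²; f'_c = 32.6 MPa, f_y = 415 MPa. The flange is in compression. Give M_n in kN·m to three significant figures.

M_n ≈ 556 kN·m

Tension: T = A_s f_y = 1670 × 415 = 693050 N.
Try a within the flange: a = T/(0.85 f'_c b_f) = 693050/(0.85 × 32.6 × 1650) = 15.16 mm.
Since a = 15.16 ≤ h_f = 110 mm, the stress block lies entirely in the flange; analyse as a rectangular beam of width b_f.
M_n = T(d − a/2) = 693050 × (810 − 7.58) = 556.12 × 10⁶ N·mm.
M_n = 556.12 kN·m.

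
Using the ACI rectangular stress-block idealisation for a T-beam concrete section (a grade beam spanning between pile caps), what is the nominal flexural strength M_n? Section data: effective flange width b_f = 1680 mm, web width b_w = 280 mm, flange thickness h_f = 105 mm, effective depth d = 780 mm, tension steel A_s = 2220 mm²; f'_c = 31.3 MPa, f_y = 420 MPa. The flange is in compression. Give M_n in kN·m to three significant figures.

M_n ≈ 718 kN·m

Tension: T = A_s f_y = 2220 × 420 = 932400 N.
Try a within the flange: a = T/(0.85 f'_c b_f) = 932400/(0.85 × 31.3 × 1680) = 20.86 mm.
Since a = 20.86 ≤ h_f = 105 mm, the stress block lies entirely in the flange; analyse as a rectangular beam of width b_f.
M_n = T(d − a/2) = 932400 × (780 − 10.43) = 717.55 × 10⁶ N·mm.
M_n = 717.55 kN·m.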